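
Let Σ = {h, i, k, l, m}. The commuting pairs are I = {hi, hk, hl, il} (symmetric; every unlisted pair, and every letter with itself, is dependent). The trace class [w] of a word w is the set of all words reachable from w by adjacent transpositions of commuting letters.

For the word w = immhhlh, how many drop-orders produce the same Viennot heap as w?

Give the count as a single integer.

4

0(i) covers ∅
1(m) covers 0:i
2(m) covers 1:m
3(h) covers 2:m
4(h) covers 3:h
5(l) covers 2:m
6(h) covers 4:h
floor of heap: 0:i
completions by unplaced set U, small U first (add the entries for U minus each lowest piece of U):
  |U|=1: {5}:1  {6}:1
  |U|=2: {4,6}:1  {5,6}:2
  |U|=3: {3,4,6}:1  {4,5,6}:3
  |U|=4: {3,4,5,6}:4
  |U|=5: {2,3,4,5,6}:4
  start at 0(i): 4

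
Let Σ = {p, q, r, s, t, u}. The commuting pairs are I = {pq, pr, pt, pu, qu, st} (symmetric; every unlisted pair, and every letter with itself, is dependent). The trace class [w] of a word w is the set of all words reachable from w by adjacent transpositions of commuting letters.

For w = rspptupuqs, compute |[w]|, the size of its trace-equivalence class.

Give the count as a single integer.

165

0(r) covers ∅
1(s) covers 0:r
2(p) covers 1:s
3(p) covers 2:p
4(t) covers 0:r
5(u) covers 1:s, 4:t
6(p) covers 3:p
7(u) covers 5:u
8(q) covers 1:s, 4:t
9(s) covers 6:p, 7:u, 8:q
floor of heap: 0:r
completions by unplaced set U, small U first (add the entries for U minus each lowest piece of U):
  |U|=1: {9}:1
  |U|=2: {6,9}:1  {7,9}:1  {8,9}:1
  |U|=3: {3,6,9}:1  {5,7,9}:1  {6,7,9}:2  {6,8,9}:2  {7,8,9}:2
  |U|=4: {2,3,6,9}:1  {3,6,7,9}:3  {3,6,8,9}:3  {5,6,7,9}:3  {5,7,8,9}:3  {6,7,8,9}:6
  |U|=5: {2,3,6,7,9}:4  {2,3,6,8,9}:4  {3,5,6,7,9}:6  {3,6,7,8,9}:12  {4,5,7,8,9}:3  {5,6,7,8,9}:12
  |U|=6: {2,3,5,6,7,9}:10  {2,3,6,7,8,9}:20  {3,5,6,7,8,9}:30  {4,5,6,7,8,9}:15
  |U|=7: {2,3,5,6,7,8,9}:60  {3,4,5,6,7,8,9}:45
  |U|=8: {1,2,3,5,6,7,8,9}:60  {2,3,4,5,6,7,8,9}:105
  start at 0(r): 165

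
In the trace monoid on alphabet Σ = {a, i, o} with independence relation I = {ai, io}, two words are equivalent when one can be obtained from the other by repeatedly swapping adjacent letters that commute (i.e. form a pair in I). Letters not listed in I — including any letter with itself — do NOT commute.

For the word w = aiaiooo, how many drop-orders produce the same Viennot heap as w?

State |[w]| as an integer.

#0=a has no predecessor
#1=i has no predecessor
#2=a depends on [0:a]
#3=i depends on [1:i]
#4=o depends on [2:a]
#5=o depends on [4:o]
#6=o depends on [5:o]
sources: [0:a, 1:i]
N(rest) = Σ N(rest − s) over sources s of rest; N(one piece) = 1:
  size 1 → [3]=1  [6]=1
  size 2 → [1,3]=1  [3,6]=2  [5,6]=1
  size 3 → [1,3,6]=3  [3,5,6]=3  [4,5,6]=1
  size 4 → [1,3,5,6]=6  [2,4,5,6]=1  [3,4,5,6]=4
  size 5 → [0,2,4,5,6]=1  [1,3,4,5,6]=10  [2,3,4,5,6]=5
  first=0(a) contributes 15
  first=1(i) contributes 6
|[w]| = 21

21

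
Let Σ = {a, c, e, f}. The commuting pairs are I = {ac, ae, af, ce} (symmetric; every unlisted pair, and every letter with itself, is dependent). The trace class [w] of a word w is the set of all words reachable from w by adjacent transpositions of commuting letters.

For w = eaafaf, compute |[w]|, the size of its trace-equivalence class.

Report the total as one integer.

20

#0=e has no predecessor
#1=a has no predecessor
#2=a depends on [1:a]
#3=f depends on [0:e]
#4=a depends on [2:a]
#5=f depends on [3:f]
sources: [0:e, 1:a]
N(rest) = Σ N(rest − s) over sources s of rest; N(one piece) = 1:
  size 1 → [4]=1  [5]=1
  size 2 → [2,4]=1  [3,5]=1  [4,5]=2
  size 3 → [0,3,5]=1  [1,2,4]=1  [2,4,5]=3  [3,4,5]=3
  size 4 → [0,3,4,5]=4  [1,2,4,5]=4  [2,3,4,5]=6
  first=0(e) contributes 10
  first=1(a) contributes 10
|[w]| = 20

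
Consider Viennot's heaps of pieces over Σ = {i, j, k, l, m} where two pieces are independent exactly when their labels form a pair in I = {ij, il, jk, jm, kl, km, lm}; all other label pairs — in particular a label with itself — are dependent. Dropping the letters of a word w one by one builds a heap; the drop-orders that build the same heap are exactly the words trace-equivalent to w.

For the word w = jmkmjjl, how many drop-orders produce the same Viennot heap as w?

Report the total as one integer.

drop 0:j onto floor
drop 1:m onto floor
drop 2:k onto floor
drop 3:m onto {1:m}
drop 4:j onto {0:j}
drop 5:j onto {4:j}
drop 6:l onto {5:j}
ground layer = {0:j, 1:m, 2:k}
drop-orders for the pieces not yet dropped (sum over which currently-grounded one goes next):
  1 to go: {2} 1  {3} 1  {6} 1
  2 to go: {1,3} 1  {2,3} 2  {2,6} 2  {3,6} 2  {5,6} 1
  3 to go: {1,2,3} 3  {1,3,6} 3  {2,3,6} 6  {2,5,6} 3  {3,5,6} 3  {4,5,6} 1
  4 to go: {0,4,5,6} 1  {1,2,3,6} 12  {1,3,5,6} 6  {2,3,5,6} 12  {2,4,5,6} 4  {3,4,5,6} 4
  5 to go: {0,2,4,5,6} 5  {0,3,4,5,6} 5  {1,2,3,5,6} 30  {1,3,4,5,6} 10  {2,3,4,5,6} 20
  if 0:j drops first: 60 orders
  if 1:m drops first: 30 orders
  if 2:k drops first: 15 orders
heap linearizations: 105

105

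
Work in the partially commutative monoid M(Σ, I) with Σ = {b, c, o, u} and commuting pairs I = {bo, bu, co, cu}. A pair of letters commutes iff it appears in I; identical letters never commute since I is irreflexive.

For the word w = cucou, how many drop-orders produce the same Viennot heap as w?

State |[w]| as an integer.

10

piece 0:c — minimal
piece 1:u — minimal
piece 2:c rests on {0:c}
piece 3:o rests on {1:u}
piece 4:u rests on {3:o}
minimal pieces: {0:c, 1:u}
ways to finish when only these pieces remain (= sum over removing one remaining piece with nothing left below it):
  1 left: {2}→1  {4}→1
  2 left: {0,2}→1  {2,4}→2  {3,4}→1
  3 left: {0,2,4}→3  {1,3,4}→1  {2,3,4}→3
  placing 0:c first → 4 extensions
  placing 1:u first → 6 extensions
total linear extensions = 10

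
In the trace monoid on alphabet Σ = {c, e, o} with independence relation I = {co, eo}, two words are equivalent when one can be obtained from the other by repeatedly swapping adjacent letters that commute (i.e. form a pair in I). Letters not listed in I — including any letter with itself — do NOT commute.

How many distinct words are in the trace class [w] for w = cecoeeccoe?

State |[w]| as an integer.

45

drop 0:c onto floor
drop 1:e onto {0:c}
drop 2:c onto {1:e}
drop 3:o onto floor
drop 4:e onto {2:c}
drop 5:e onto {4:e}
drop 6:c onto {5:e}
drop 7:c onto {6:c}
drop 8:o onto {3:o}
drop 9:e onto {7:c}
ground layer = {0:c, 3:o}
drop-orders for the pieces not yet dropped (sum over which currently-grounded one goes next):
  1 to go: {8} 1  {9} 1
  2 to go: {3,8} 1  {7,9} 1  {8,9} 2
  3 to go: {3,8,9} 3  {6,7,9} 1  {7,8,9} 3
  4 to go: {3,7,8,9} 6  {5,6,7,9} 1  {6,7,8,9} 4
  5 to go: {3,6,7,8,9} 10  {4,5,6,7,9} 1  {5,6,7,8,9} 5
  6 to go: {2,4,5,6,7,9} 1  {3,5,6,7,8,9} 15  {4,5,6,7,8,9} 6
  7 to go: {1,2,4,5,6,7,9} 1  {2,4,5,6,7,8,9} 7  {3,4,5,6,7,8,9} 21
  8 to go: {0,1,2,4,5,6,7,9} 1  {1,2,4,5,6,7,8,9} 8  {2,3,4,5,6,7,8,9} 28
  if 0:c drops first: 36 orders
  if 3:o drops first: 9 orders
heap linearizations: 45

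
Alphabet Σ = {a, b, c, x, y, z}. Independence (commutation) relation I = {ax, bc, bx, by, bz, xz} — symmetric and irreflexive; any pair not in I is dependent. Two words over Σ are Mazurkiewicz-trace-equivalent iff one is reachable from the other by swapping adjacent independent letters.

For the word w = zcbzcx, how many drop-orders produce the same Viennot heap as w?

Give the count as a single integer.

drop 0:z onto floor
drop 1:c onto {0:z}
drop 2:b onto floor
drop 3:z onto {1:c}
drop 4:c onto {3:z}
drop 5:x onto {4:c}
ground layer = {0:z, 2:b}
drop-orders for the pieces not yet dropped (sum over which currently-grounded one goes next):
  1 to go: {2} 1  {5} 1
  2 to go: {2,5} 2  {4,5} 1
  3 to go: {2,4,5} 3  {3,4,5} 1
  4 to go: {1,3,4,5} 1  {2,3,4,5} 4
  if 0:z drops first: 5 orders
  if 2:b drops first: 1 orders
heap linearizations: 6

6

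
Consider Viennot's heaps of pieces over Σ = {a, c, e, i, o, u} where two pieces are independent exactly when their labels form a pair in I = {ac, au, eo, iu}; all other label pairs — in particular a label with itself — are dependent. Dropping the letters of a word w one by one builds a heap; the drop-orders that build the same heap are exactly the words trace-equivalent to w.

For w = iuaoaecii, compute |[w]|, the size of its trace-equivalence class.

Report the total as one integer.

piece 0:i — minimal
piece 1:u — minimal
piece 2:a rests on {0:i}
piece 3:o rests on {1:u, 2:a}
piece 4:a rests on {3:o}
piece 5:e rests on {4:a}
piece 6:c rests on {5:e}
piece 7:i rests on {6:c}
piece 8:i rests on {7:i}
minimal pieces: {0:i, 1:u}
ways to finish when only these pieces remain (= sum over removing one remaining piece with nothing left below it):
  1 left: {8}→1
  2 left: {7,8}→1
  3 left: {6,7,8}→1
  4 left: {5,6,7,8}→1
  5 left: {4,5,6,7,8}→1
  6 left: {3,4,5,6,7,8}→1
  7 left: {1,3,4,5,6,7,8}→1  {2,3,4,5,6,7,8}→1
  placing 0:i first → 2 extensions
  placing 1:u first → 1 extensions
total linear extensions = 3

3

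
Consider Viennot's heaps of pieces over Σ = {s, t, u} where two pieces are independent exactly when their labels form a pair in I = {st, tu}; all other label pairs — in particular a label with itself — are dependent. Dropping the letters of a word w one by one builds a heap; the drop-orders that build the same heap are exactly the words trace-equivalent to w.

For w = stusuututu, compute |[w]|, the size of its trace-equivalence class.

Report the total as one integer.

120

0(s) covers ∅
1(t) covers ∅
2(u) covers 0:s
3(s) covers 2:u
4(u) covers 3:s
5(u) covers 4:u
6(t) covers 1:t
7(u) covers 5:u
8(t) covers 6:t
9(u) covers 7:u
floor of heap: 0:s, 1:t
completions by unplaced set U, small U first (add the entries for U minus each lowest piece of U):
  |U|=1: {8}:1  {9}:1
  |U|=2: {6,8}:1  {7,9}:1  {8,9}:2
  |U|=3: {1,6,8}:1  {5,7,9}:1  {6,8,9}:3  {7,8,9}:3
  |U|=4: {1,6,8,9}:4  {4,5,7,9}:1  {5,7,8,9}:4  {6,7,8,9}:6
  |U|=5: {1,6,7,8,9}:10  {3,4,5,7,9}:1  {4,5,7,8,9}:5  {5,6,7,8,9}:10
  |U|=6: {1,5,6,7,8,9}:20  {2,3,4,5,7,9}:1  {3,4,5,7,8,9}:6  {4,5,6,7,8,9}:15
  |U|=7: {0,2,3,4,5,7,9}:1  {1,4,5,6,7,8,9}:35  {2,3,4,5,7,8,9}:7  {3,4,5,6,7,8,9}:21
  |U|=8: {0,2,3,4,5,7,8,9}:8  {1,3,4,5,6,7,8,9}:56  {2,3,4,5,6,7,8,9}:28
  start at 0(s): 84
  start at 1(t): 36
sum over floor = 120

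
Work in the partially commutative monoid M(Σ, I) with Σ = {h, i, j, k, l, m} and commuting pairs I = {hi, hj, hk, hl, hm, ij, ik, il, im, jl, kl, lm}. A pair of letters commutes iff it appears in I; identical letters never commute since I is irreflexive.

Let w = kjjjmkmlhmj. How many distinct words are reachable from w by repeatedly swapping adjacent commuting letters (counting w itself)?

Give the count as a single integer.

0(k) covers ∅
1(j) covers 0:k
2(j) covers 1:j
3(j) covers 2:j
4(m) covers 3:j
5(k) covers 4:m
6(m) covers 5:k
7(l) covers ∅
8(h) covers ∅
9(m) covers 6:m
10(j) covers 9:m
floor of heap: 0:k, 7:l, 8:h
completions by unplaced set U, small U first (add the entries for U minus each lowest piece of U):
  |U|=1: {7}:1  {8}:1  {10}:1
  |U|=2: {7,8}:2  {7,10}:2  {8,10}:2  {9,10}:1
  |U|=3: {6,9,10}:1  {7,8,10}:6  {7,9,10}:3  {8,9,10}:3
  |U|=4: {5,6,9,10}:1  {6,7,9,10}:4  {6,8,9,10}:4  {7,8,9,10}:12
  |U|=5: {4,5,6,9,10}:1  {5,6,7,9,10}:5  {5,6,8,9,10}:5  {6,7,8,9,10}:20
  |U|=6: {3,4,5,6,9,10}:1  {4,5,6,7,9,10}:6  {4,5,6,8,9,10}:6  {5,6,7,8,9,10}:30
  |U|=7: {2,3,4,5,6,9,10}:1  {3,4,5,6,7,9,10}:7  {3,4,5,6,8,9,10}:7  {4,5,6,7,8,9,10}:42
  |U|=8: {1,2,3,4,5,6,9,10}:1  {2,3,4,5,6,7,9,10}:8  {2,3,4,5,6,8,9,10}:8  {3,4,5,6,7,8,9,10}:56
  |U|=9: {0,1,2,3,4,5,6,9,10}:1  {1,2,3,4,5,6,7,9,10}:9  {1,2,3,4,5,6,8,9,10}:9  {2,3,4,5,6,7,8,9,10}:72
  start at 0(k): 90
  start at 7(l): 10
  start at 8(h): 10
sum over floor = 110

110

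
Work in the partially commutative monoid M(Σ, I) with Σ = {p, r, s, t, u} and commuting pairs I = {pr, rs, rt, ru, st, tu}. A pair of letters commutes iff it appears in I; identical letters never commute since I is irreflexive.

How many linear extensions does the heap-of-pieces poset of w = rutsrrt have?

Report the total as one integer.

piece 0:r — minimal
piece 1:u — minimal
piece 2:t — minimal
piece 3:s rests on {1:u}
piece 4:r rests on {0:r}
piece 5:r rests on {4:r}
piece 6:t rests on {2:t}
minimal pieces: {0:r, 1:u, 2:t}
ways to finish when only these pieces remain (= sum over removing one remaining piece with nothing left below it):
  1 left: {3}→1  {5}→1  {6}→1
  2 left: {1,3}→1  {2,6}→1  {3,5}→2  {3,6}→2  {4,5}→1  {5,6}→2
  3 left: {0,4,5}→1  {1,3,5}→3  {1,3,6}→3  {2,3,6}→3  {2,5,6}→3  {3,4,5}→3  {3,5,6}→6  {4,5,6}→3
  4 left: {0,3,4,5}→4  {0,4,5,6}→4  {1,2,3,6}→6  {1,3,4,5}→6  {1,3,5,6}→12  {2,3,5,6}→12  {2,4,5,6}→6  {3,4,5,6}→12
  5 left: {0,1,3,4,5}→10  {0,2,4,5,6}→10  {0,3,4,5,6}→20  {1,2,3,5,6}→30  {1,3,4,5,6}→30  {2,3,4,5,6}→30
  placing 0:r first → 90 extensions
  placing 1:u first → 60 extensions
  placing 2:t first → 60 extensions
total linear extensions = 210

210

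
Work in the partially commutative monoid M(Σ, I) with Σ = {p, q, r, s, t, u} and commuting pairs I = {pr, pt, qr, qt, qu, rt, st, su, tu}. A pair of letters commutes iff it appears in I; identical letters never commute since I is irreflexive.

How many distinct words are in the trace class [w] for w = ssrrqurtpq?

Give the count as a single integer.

0(s) covers ∅
1(s) covers 0:s
2(r) covers 1:s
3(r) covers 2:r
4(q) covers 1:s
5(u) covers 3:r
6(r) covers 5:u
7(t) covers ∅
8(p) covers 4:q, 5:u
9(q) covers 8:p
floor of heap: 0:s, 7:t
completions by unplaced set U, small U first (add the entries for U minus each lowest piece of U):
  |U|=1: {6}:1  {7}:1  {9}:1
  |U|=2: {6,7}:2  {6,9}:2  {7,9}:2  {8,9}:1
  |U|=3: {4,8,9}:1  {6,7,9}:6  {6,8,9}:3  {7,8,9}:3
  |U|=4: {4,6,8,9}:4  {4,7,8,9}:4  {5,6,8,9}:3  {6,7,8,9}:12
  |U|=5: {3,5,6,8,9}:3  {4,5,6,8,9}:7  {4,6,7,8,9}:20  {5,6,7,8,9}:15
  |U|=6: {2,3,5,6,8,9}:3  {3,4,5,6,8,9}:10  {3,5,6,7,8,9}:18  {4,5,6,7,8,9}:42
  |U|=7: {2,3,4,5,6,8,9}:13  {2,3,5,6,7,8,9}:21  {3,4,5,6,7,8,9}:70
  |U|=8: {1,2,3,4,5,6,8,9}:13  {2,3,4,5,6,7,8,9}:104
  start at 0(s): 117
  start at 7(t): 13
sum over floor = 130

130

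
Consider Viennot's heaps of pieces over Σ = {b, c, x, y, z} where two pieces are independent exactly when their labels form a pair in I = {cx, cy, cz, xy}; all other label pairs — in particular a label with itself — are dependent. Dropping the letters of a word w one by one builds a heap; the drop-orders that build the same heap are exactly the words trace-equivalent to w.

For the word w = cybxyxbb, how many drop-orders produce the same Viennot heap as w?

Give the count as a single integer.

#0=c has no predecessor
#1=y has no predecessor
#2=b depends on [0:c, 1:y]
#3=x depends on [2:b]
#4=y depends on [2:b]
#5=x depends on [3:x]
#6=b depends on [4:y, 5:x]
#7=b depends on [6:b]
sources: [0:c, 1:y]
N(rest) = Σ N(rest − s) over sources s of rest; N(one piece) = 1:
  size 1 → [7]=1
  size 2 → [6,7]=1
  size 3 → [4,6,7]=1  [5,6,7]=1
  size 4 → [3,5,6,7]=1  [4,5,6,7]=2
  size 5 → [3,4,5,6,7]=3
  size 6 → [2,3,4,5,6,7]=3
  first=0(c) contributes 3
  first=1(y) contributes 3
|[w]| = 6

6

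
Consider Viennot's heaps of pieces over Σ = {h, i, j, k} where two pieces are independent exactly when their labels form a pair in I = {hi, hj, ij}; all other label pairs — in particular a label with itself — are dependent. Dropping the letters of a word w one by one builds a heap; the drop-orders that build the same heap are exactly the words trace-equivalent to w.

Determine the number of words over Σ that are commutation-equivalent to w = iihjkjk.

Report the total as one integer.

12

#0=i has no predecessor
#1=i depends on [0:i]
#2=h has no predecessor
#3=j has no predecessor
#4=k depends on [1:i, 2:h, 3:j]
#5=j depends on [4:k]
#6=k depends on [5:j]
sources: [0:i, 2:h, 3:j]
N(rest) = Σ N(rest − s) over sources s of rest; N(one piece) = 1:
  size 1 → [6]=1
  size 2 → [5,6]=1
  size 3 → [4,5,6]=1
  size 4 → [1,4,5,6]=1  [2,4,5,6]=1  [3,4,5,6]=1
  size 5 → [0,1,4,5,6]=1  [1,2,4,5,6]=2  [1,3,4,5,6]=2  [2,3,4,5,6]=2
  first=0(i) contributes 6
  first=2(h) contributes 3
  first=3(j) contributes 3
|[w]| = 12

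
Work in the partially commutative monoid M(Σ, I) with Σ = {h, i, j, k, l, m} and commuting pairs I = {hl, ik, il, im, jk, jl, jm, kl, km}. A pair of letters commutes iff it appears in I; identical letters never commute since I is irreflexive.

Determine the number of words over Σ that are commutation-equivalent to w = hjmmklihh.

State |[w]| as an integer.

120

drop 0:h onto floor
drop 1:j onto {0:h}
drop 2:m onto {0:h}
drop 3:m onto {2:m}
drop 4:k onto {0:h}
drop 5:l onto {3:m}
drop 6:i onto {1:j}
drop 7:h onto {3:m, 4:k, 6:i}
drop 8:h onto {7:h}
ground layer = {0:h}
drop-orders for the pieces not yet dropped (sum over which currently-grounded one goes next):
  1 to go: {5} 1  {8} 1
  2 to go: {5,8} 2  {7,8} 1
  3 to go: {4,7,8} 1  {5,7,8} 3  {6,7,8} 1
  4 to go: {1,6,7,8} 1  {3,5,7,8} 3  {4,5,7,8} 4  {4,6,7,8} 2  {5,6,7,8} 4
  5 to go: {1,4,6,7,8} 3  {1,5,6,7,8} 5  {2,3,5,7,8} 3  {3,4,5,7,8} 7  {3,5,6,7,8} 7  {4,5,6,7,8} 10
  6 to go: {1,3,5,6,7,8} 12  {1,4,5,6,7,8} 18  {2,3,4,5,7,8} 10  {2,3,5,6,7,8} 10  {3,4,5,6,7,8} 24
  7 to go: {1,2,3,5,6,7,8} 22  {1,3,4,5,6,7,8} 54  {2,3,4,5,6,7,8} 44
  if 0:h drops first: 120 orders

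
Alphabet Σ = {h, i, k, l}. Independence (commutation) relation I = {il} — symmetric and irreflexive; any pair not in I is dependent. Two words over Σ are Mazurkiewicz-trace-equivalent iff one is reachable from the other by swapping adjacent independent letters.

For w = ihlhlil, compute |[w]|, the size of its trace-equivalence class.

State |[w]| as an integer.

#0=i has no predecessor
#1=h depends on [0:i]
#2=l depends on [1:h]
#3=h depends on [2:l]
#4=l depends on [3:h]
#5=i depends on [3:h]
#6=l depends on [4:l]
sources: [0:i]
N(rest) = Σ N(rest − s) over sources s of rest; N(one piece) = 1:
  size 1 → [5]=1  [6]=1
  size 2 → [4,6]=1  [5,6]=2
  size 3 → [4,5,6]=3
  size 4 → [3,4,5,6]=3
  size 5 → [2,3,4,5,6]=3
  first=0(i) contributes 3

3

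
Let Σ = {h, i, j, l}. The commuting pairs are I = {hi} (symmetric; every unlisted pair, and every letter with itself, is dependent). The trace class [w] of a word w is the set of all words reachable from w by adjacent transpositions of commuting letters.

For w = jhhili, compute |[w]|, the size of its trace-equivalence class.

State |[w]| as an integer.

3

piece 0:j — minimal
piece 1:h rests on {0:j}
piece 2:h rests on {1:h}
piece 3:i rests on {0:j}
piece 4:l rests on {2:h, 3:i}
piece 5:i rests on {4:l}
minimal pieces: {0:j}
ways to finish when only these pieces remain (= sum over removing one remaining piece with nothing left below it):
  1 left: {5}→1
  2 left: {4,5}→1
  3 left: {2,4,5}→1  {3,4,5}→1
  4 left: {1,2,4,5}→1  {2,3,4,5}→2
  placing 0:j first → 3 extensions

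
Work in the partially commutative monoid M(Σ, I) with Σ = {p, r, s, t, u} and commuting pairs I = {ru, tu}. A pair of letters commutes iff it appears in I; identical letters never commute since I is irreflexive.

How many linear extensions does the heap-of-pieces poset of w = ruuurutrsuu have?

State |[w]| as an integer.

70

0(r) covers ∅
1(u) covers ∅
2(u) covers 1:u
3(u) covers 2:u
4(r) covers 0:r
5(u) covers 3:u
6(t) covers 4:r
7(r) covers 6:t
8(s) covers 5:u, 7:r
9(u) covers 8:s
10(u) covers 9:u
floor of heap: 0:r, 1:u
completions by unplaced set U, small U first (add the entries for U minus each lowest piece of U):
  |U|=1: {10}:1
  |U|=2: {9,10}:1
  |U|=3: {8,9,10}:1
  |U|=4: {5,8,9,10}:1  {7,8,9,10}:1
  |U|=5: {3,5,8,9,10}:1  {5,7,8,9,10}:2  {6,7,8,9,10}:1
  |U|=6: {2,3,5,8,9,10}:1  {3,5,7,8,9,10}:3  {4,6,7,8,9,10}:1  {5,6,7,8,9,10}:3
  |U|=7: {0,4,6,7,8,9,10}:1  {1,2,3,5,8,9,10}:1  {2,3,5,7,8,9,10}:4  {3,5,6,7,8,9,10}:6  {4,5,6,7,8,9,10}:4
  |U|=8: {0,4,5,6,7,8,9,10}:5  {1,2,3,5,7,8,9,10}:5  {2,3,5,6,7,8,9,10}:10  {3,4,5,6,7,8,9,10}:10
  |U|=9: {0,3,4,5,6,7,8,9,10}:15  {1,2,3,5,6,7,8,9,10}:15  {2,3,4,5,6,7,8,9,10}:20
  start at 0(r): 35
  start at 1(u): 35
sum over floor = 70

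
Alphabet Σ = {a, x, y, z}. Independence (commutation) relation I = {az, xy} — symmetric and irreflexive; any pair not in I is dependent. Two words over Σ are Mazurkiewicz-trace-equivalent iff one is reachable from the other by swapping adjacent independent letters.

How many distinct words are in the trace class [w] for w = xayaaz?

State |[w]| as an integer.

0(x) covers ∅
1(a) covers 0:x
2(y) covers 1:a
3(a) covers 2:y
4(a) covers 3:a
5(z) covers 2:y
floor of heap: 0:x
completions by unplaced set U, small U first (add the entries for U minus each lowest piece of U):
  |U|=1: {4}:1  {5}:1
  |U|=2: {3,4}:1  {4,5}:2
  |U|=3: {3,4,5}:3
  |U|=4: {2,3,4,5}:3
  start at 0(x): 3

3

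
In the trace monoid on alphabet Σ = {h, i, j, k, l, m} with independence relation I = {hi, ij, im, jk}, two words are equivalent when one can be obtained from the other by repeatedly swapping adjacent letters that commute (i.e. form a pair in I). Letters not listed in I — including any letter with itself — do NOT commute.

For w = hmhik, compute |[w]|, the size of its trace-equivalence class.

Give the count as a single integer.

4

drop 0:h onto floor
drop 1:m onto {0:h}
drop 2:h onto {1:m}
drop 3:i onto floor
drop 4:k onto {2:h, 3:i}
ground layer = {0:h, 3:i}
drop-orders for the pieces not yet dropped (sum over which currently-grounded one goes next):
  1 to go: {4} 1
  2 to go: {2,4} 1  {3,4} 1
  3 to go: {1,2,4} 1  {2,3,4} 2
  if 0:h drops first: 3 orders
  if 3:i drops first: 1 orders
heap linearizations: 4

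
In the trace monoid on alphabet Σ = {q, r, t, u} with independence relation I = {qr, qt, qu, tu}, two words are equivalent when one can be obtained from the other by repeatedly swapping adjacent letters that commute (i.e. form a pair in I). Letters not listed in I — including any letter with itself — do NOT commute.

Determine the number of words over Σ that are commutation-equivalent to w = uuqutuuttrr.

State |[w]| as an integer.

drop 0:u onto floor
drop 1:u onto {0:u}
drop 2:q onto floor
drop 3:u onto {1:u}
drop 4:t onto floor
drop 5:u onto {3:u}
drop 6:u onto {5:u}
drop 7:t onto {4:t}
drop 8:t onto {7:t}
drop 9:r onto {6:u, 8:t}
drop 10:r onto {9:r}
ground layer = {0:u, 2:q, 4:t}
drop-orders for the pieces not yet dropped (sum over which currently-grounded one goes next):
  1 to go: {2} 1  {10} 1
  2 to go: {2,10} 2  {9,10} 1
  3 to go: {2,9,10} 3  {6,9,10} 1  {8,9,10} 1
  4 to go: {2,6,9,10} 4  {2,8,9,10} 4  {5,6,9,10} 1  {6,8,9,10} 2  {7,8,9,10} 1
  5 to go: {2,5,6,9,10} 5  {2,6,8,9,10} 10  {2,7,8,9,10} 5  {3,5,6,9,10} 1  {4,7,8,9,10} 1  {5,6,8,9,10} 3  {6,7,8,9,10} 3
  6 to go: {1,3,5,6,9,10} 1  {2,3,5,6,9,10} 6  {2,4,7,8,9,10} 6  {2,5,6,8,9,10} 18  {2,6,7,8,9,10} 18  {3,5,6,8,9,10} 4  {4,6,7,8,9,10} 4  {5,6,7,8,9,10} 6
  7 to go: {0,1,3,5,6,9,10} 1  {1,2,3,5,6,9,10} 7  {1,3,5,6,8,9,10} 5  {2,3,5,6,8,9,10} 28  {2,4,6,7,8,9,10} 28  {2,5,6,7,8,9,10} 42  {3,5,6,7,8,9,10} 10  {4,5,6,7,8,9,10} 10
  8 to go: {0,1,2,3,5,6,9,10} 8  {0,1,3,5,6,8,9,10} 6  {1,2,3,5,6,8,9,10} 40  {1,3,5,6,7,8,9,10} 15  {2,3,5,6,7,8,9,10} 80  {2,4,5,6,7,8,9,10} 80  {3,4,5,6,7,8,9,10} 20
  9 to go: {0,1,2,3,5,6,8,9,10} 54  {0,1,3,5,6,7,8,9,10} 21  {1,2,3,5,6,7,8,9,10} 135  {1,3,4,5,6,7,8,9,10} 35  {2,3,4,5,6,7,8,9,10} 180
  if 0:u drops first: 350 orders
  if 2:q drops first: 56 orders
  if 4:t drops first: 210 orders
heap linearizations: 616

616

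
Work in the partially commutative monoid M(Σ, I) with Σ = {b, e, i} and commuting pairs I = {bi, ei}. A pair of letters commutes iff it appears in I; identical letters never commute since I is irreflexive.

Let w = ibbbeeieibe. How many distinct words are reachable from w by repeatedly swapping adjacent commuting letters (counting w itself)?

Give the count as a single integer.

165

#0=i has no predecessor
#1=b has no predecessor
#2=b depends on [1:b]
#3=b depends on [2:b]
#4=e depends on [3:b]
#5=e depends on [4:e]
#6=i depends on [0:i]
#7=e depends on [5:e]
#8=i depends on [6:i]
#9=b depends on [7:e]
#10=e depends on [9:b]
sources: [0:i, 1:b]
N(rest) = Σ N(rest − s) over sources s of rest; N(one piece) = 1:
  size 1 → [8]=1  [10]=1
  size 2 → [6,8]=1  [8,10]=2  [9,10]=1
  size 3 → [0,6,8]=1  [6,8,10]=3  [7,9,10]=1  [8,9,10]=3
  size 4 → [0,6,8,10]=4  [5,7,9,10]=1  [6,8,9,10]=6  [7,8,9,10]=4
  size 5 → [0,6,8,9,10]=10  [4,5,7,9,10]=1  [5,7,8,9,10]=5  [6,7,8,9,10]=10
  size 6 → [0,6,7,8,9,10]=20  [3,4,5,7,9,10]=1  [4,5,7,8,9,10]=6  [5,6,7,8,9,10]=15
  size 7 → [0,5,6,7,8,9,10]=35  [2,3,4,5,7,9,10]=1  [3,4,5,7,8,9,10]=7  [4,5,6,7,8,9,10]=21
  size 8 → [0,4,5,6,7,8,9,10]=56  [1,2,3,4,5,7,9,10]=1  [2,3,4,5,7,8,9,10]=8  [3,4,5,6,7,8,9,10]=28
  size 9 → [0,3,4,5,6,7,8,9,10]=84  [1,2,3,4,5,7,8,9,10]=9  [2,3,4,5,6,7,8,9,10]=36
  first=0(i) contributes 45
  first=1(b) contributes 120
|[w]| = 165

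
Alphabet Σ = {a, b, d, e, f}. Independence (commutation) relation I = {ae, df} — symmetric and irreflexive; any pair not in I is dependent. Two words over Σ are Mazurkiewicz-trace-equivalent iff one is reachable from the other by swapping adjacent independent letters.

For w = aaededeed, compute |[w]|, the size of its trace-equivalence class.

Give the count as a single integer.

piece 0:a — minimal
piece 1:a rests on {0:a}
piece 2:e — minimal
piece 3:d rests on {1:a, 2:e}
piece 4:e rests on {3:d}
piece 5:d rests on {4:e}
piece 6:e rests on {5:d}
piece 7:e rests on {6:e}
piece 8:d rests on {7:e}
minimal pieces: {0:a, 2:e}
ways to finish when only these pieces remain (= sum over removing one remaining piece with nothing left below it):
  1 left: {8}→1
  2 left: {7,8}→1
  3 left: {6,7,8}→1
  4 left: {5,6,7,8}→1
  5 left: {4,5,6,7,8}→1
  6 left: {3,4,5,6,7,8}→1
  7 left: {1,3,4,5,6,7,8}→1  {2,3,4,5,6,7,8}→1
  placing 0:a first → 2 extensions
  placing 2:e first → 1 extensions
total linear extensions = 3

3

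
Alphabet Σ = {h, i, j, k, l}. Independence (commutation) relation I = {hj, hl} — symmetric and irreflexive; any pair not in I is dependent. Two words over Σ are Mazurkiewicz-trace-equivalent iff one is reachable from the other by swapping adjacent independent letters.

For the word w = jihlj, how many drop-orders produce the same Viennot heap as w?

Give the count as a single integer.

#0=j has no predecessor
#1=i depends on [0:j]
#2=h depends on [1:i]
#3=l depends on [1:i]
#4=j depends on [3:l]
sources: [0:j]
N(rest) = Σ N(rest − s) over sources s of rest; N(one piece) = 1:
  size 1 → [2]=1  [4]=1
  size 2 → [2,4]=2  [3,4]=1
  size 3 → [2,3,4]=3
  first=0(j) contributes 3

3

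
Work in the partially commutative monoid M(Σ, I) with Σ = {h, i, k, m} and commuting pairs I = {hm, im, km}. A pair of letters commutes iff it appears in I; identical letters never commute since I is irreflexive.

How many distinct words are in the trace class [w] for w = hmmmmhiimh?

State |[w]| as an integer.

#0=h has no predecessor
#1=m has no predecessor
#2=m depends on [1:m]
#3=m depends on [2:m]
#4=m depends on [3:m]
#5=h depends on [0:h]
#6=i depends on [5:h]
#7=i depends on [6:i]
#8=m depends on [4:m]
#9=h depends on [7:i]
sources: [0:h, 1:m]
N(rest) = Σ N(rest − s) over sources s of rest; N(one piece) = 1:
  size 1 → [8]=1  [9]=1
  size 2 → [4,8]=1  [7,9]=1  [8,9]=2
  size 3 → [3,4,8]=1  [4,8,9]=3  [6,7,9]=1  [7,8,9]=3
  size 4 → [2,3,4,8]=1  [3,4,8,9]=4  [4,7,8,9]=6  [5,6,7,9]=1  [6,7,8,9]=4
  size 5 → [0,5,6,7,9]=1  [1,2,3,4,8]=1  [2,3,4,8,9]=5  [3,4,7,8,9]=10  [4,6,7,8,9]=10  [5,6,7,8,9]=5
  size 6 → [0,5,6,7,8,9]=6  [1,2,3,4,8,9]=6  [2,3,4,7,8,9]=15  [3,4,6,7,8,9]=20  [4,5,6,7,8,9]=15
  size 7 → [0,4,5,6,7,8,9]=21  [1,2,3,4,7,8,9]=21  [2,3,4,6,7,8,9]=35  [3,4,5,6,7,8,9]=35
  size 8 → [0,3,4,5,6,7,8,9]=56  [1,2,3,4,6,7,8,9]=56  [2,3,4,5,6,7,8,9]=70
  first=0(h) contributes 126
  first=1(m) contributes 126
|[w]| = 252

252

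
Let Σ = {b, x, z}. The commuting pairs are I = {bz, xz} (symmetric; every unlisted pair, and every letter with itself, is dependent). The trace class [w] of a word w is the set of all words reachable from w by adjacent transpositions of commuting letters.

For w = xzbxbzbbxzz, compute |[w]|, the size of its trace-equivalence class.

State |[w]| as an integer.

330

drop 0:x onto floor
drop 1:z onto floor
drop 2:b onto {0:x}
drop 3:x onto {2:b}
drop 4:b onto {3:x}
drop 5:z onto {1:z}
drop 6:b onto {4:b}
drop 7:b onto {6:b}
drop 8:x onto {7:b}
drop 9:z onto {5:z}
drop 10:z onto {9:z}
ground layer = {0:x, 1:z}
drop-orders for the pieces not yet dropped (sum over which currently-grounded one goes next):
  1 to go: {8} 1  {10} 1
  2 to go: {7,8} 1  {8,10} 2  {9,10} 1
  3 to go: {5,9,10} 1  {6,7,8} 1  {7,8,10} 3  {8,9,10} 3
  4 to go: {1,5,9,10} 1  {4,6,7,8} 1  {5,8,9,10} 4  {6,7,8,10} 4  {7,8,9,10} 6
  5 to go: {1,5,8,9,10} 5  {3,4,6,7,8} 1  {4,6,7,8,10} 5  {5,7,8,9,10} 10  {6,7,8,9,10} 10
  6 to go: {1,5,7,8,9,10} 15  {2,3,4,6,7,8} 1  {3,4,6,7,8,10} 6  {4,6,7,8,9,10} 15  {5,6,7,8,9,10} 20
  7 to go: {0,2,3,4,6,7,8} 1  {1,5,6,7,8,9,10} 35  {2,3,4,6,7,8,10} 7  {3,4,6,7,8,9,10} 21  {4,5,6,7,8,9,10} 35
  8 to go: {0,2,3,4,6,7,8,10} 8  {1,4,5,6,7,8,9,10} 70  {2,3,4,6,7,8,9,10} 28  {3,4,5,6,7,8,9,10} 56
  9 to go: {0,2,3,4,6,7,8,9,10} 36  {1,3,4,5,6,7,8,9,10} 126  {2,3,4,5,6,7,8,9,10} 84
  if 0:x drops first: 210 orders
  if 1:z drops first: 120 orders
heap linearizations: 330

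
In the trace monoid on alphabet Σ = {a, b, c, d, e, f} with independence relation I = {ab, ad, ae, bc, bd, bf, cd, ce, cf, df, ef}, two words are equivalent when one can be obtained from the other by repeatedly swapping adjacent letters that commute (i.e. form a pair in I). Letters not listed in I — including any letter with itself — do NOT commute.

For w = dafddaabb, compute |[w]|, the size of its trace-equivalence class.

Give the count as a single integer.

piece 0:d — minimal
piece 1:a — minimal
piece 2:f rests on {1:a}
piece 3:d rests on {0:d}
piece 4:d rests on {3:d}
piece 5:a rests on {2:f}
piece 6:a rests on {5:a}
piece 7:b — minimal
piece 8:b rests on {7:b}
minimal pieces: {0:d, 1:a, 7:b}
ways to finish when only these pieces remain (= sum over removing one remaining piece with nothing left below it):
  1 left: {4}→1  {6}→1  {8}→1
  2 left: {3,4}→1  {4,6}→2  {4,8}→2  {5,6}→1  {6,8}→2  {7,8}→1
  3 left: {0,3,4}→1  {2,5,6}→1  {3,4,6}→3  {3,4,8}→3  {4,5,6}→3  {4,6,8}→6  {4,7,8}→3  {5,6,8}→3  {6,7,8}→3
  4 left: {0,3,4,6}→4  {0,3,4,8}→4  {1,2,5,6}→1  {2,4,5,6}→4  {2,5,6,8}→4  {3,4,5,6}→6  {3,4,6,8}→12  {3,4,7,8}→6  {4,5,6,8}→12  {4,6,7,8}→12  {5,6,7,8}→6
  5 left: {0,3,4,5,6}→10  {0,3,4,6,8}→20  {0,3,4,7,8}→10  {1,2,4,5,6}→5  {1,2,5,6,8}→5  {2,3,4,5,6}→10  {2,4,5,6,8}→20  {2,5,6,7,8}→10  {3,4,5,6,8}→30  {3,4,6,7,8}→30  {4,5,6,7,8}→30
  6 left: {0,2,3,4,5,6}→20  {0,3,4,5,6,8}→60  {0,3,4,6,7,8}→60  {1,2,3,4,5,6}→15  {1,2,4,5,6,8}→30  {1,2,5,6,7,8}→15  {2,3,4,5,6,8}→60  {2,4,5,6,7,8}→60  {3,4,5,6,7,8}→90
  7 left: {0,1,2,3,4,5,6}→35  {0,2,3,4,5,6,8}→140  {0,3,4,5,6,7,8}→210  {1,2,3,4,5,6,8}→105  {1,2,4,5,6,7,8}→105  {2,3,4,5,6,7,8}→210
  placing 0:d first → 420 extensions
  placing 1:a first → 560 extensions
  placing 7:b first → 280 extensions
total linear extensions = 1260

1260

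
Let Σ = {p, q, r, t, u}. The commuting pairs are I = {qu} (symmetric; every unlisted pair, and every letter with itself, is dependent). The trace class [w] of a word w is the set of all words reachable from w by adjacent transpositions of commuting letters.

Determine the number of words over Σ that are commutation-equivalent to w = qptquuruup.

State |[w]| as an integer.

#0=q has no predecessor
#1=p depends on [0:q]
#2=t depends on [1:p]
#3=q depends on [2:t]
#4=u depends on [2:t]
#5=u depends on [4:u]
#6=r depends on [3:q, 5:u]
#7=u depends on [6:r]
#8=u depends on [7:u]
#9=p depends on [8:u]
sources: [0:q]
N(rest) = Σ N(rest − s) over sources s of rest; N(one piece) = 1:
  size 1 → [9]=1
  size 2 → [8,9]=1
  size 3 → [7,8,9]=1
  size 4 → [6,7,8,9]=1
  size 5 → [3,6,7,8,9]=1  [5,6,7,8,9]=1
  size 6 → [3,5,6,7,8,9]=2  [4,5,6,7,8,9]=1
  size 7 → [3,4,5,6,7,8,9]=3
  size 8 → [2,3,4,5,6,7,8,9]=3
  first=0(q) contributes 3

3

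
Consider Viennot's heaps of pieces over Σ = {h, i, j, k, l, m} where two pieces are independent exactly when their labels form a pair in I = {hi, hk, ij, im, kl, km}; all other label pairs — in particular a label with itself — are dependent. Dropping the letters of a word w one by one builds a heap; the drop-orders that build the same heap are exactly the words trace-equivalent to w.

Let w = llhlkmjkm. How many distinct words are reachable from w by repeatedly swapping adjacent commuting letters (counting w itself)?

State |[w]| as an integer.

12

drop 0:l onto floor
drop 1:l onto {0:l}
drop 2:h onto {1:l}
drop 3:l onto {2:h}
drop 4:k onto floor
drop 5:m onto {3:l}
drop 6:j onto {4:k, 5:m}
drop 7:k onto {6:j}
drop 8:m onto {6:j}
ground layer = {0:l, 4:k}
drop-orders for the pieces not yet dropped (sum over which currently-grounded one goes next):
  1 to go: {7} 1  {8} 1
  2 to go: {7,8} 2
  3 to go: {6,7,8} 2
  4 to go: {4,6,7,8} 2  {5,6,7,8} 2
  5 to go: {3,5,6,7,8} 2  {4,5,6,7,8} 4
  6 to go: {2,3,5,6,7,8} 2  {3,4,5,6,7,8} 6
  7 to go: {1,2,3,5,6,7,8} 2  {2,3,4,5,6,7,8} 8
  if 0:l drops first: 10 orders
  if 4:k drops first: 2 orders
heap linearizations: 12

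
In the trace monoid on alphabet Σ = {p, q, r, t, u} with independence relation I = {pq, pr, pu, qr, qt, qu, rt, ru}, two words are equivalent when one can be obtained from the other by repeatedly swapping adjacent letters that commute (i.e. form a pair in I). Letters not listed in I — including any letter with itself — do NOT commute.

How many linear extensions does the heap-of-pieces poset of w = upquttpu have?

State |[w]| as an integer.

48

#0=u has no predecessor
#1=p has no predecessor
#2=q has no predecessor
#3=u depends on [0:u]
#4=t depends on [1:p, 3:u]
#5=t depends on [4:t]
#6=p depends on [5:t]
#7=u depends on [5:t]
sources: [0:u, 1:p, 2:q]
N(rest) = Σ N(rest − s) over sources s of rest; N(one piece) = 1:
  size 1 → [2]=1  [6]=1  [7]=1
  size 2 → [2,6]=2  [2,7]=2  [6,7]=2
  size 3 → [2,6,7]=6  [5,6,7]=2
  size 4 → [2,5,6,7]=8  [4,5,6,7]=2
  size 5 → [1,4,5,6,7]=2  [2,4,5,6,7]=10  [3,4,5,6,7]=2
  size 6 → [0,3,4,5,6,7]=2  [1,2,4,5,6,7]=12  [1,3,4,5,6,7]=4  [2,3,4,5,6,7]=12
  first=0(u) contributes 28
  first=1(p) contributes 14
  first=2(q) contributes 6
|[w]| = 48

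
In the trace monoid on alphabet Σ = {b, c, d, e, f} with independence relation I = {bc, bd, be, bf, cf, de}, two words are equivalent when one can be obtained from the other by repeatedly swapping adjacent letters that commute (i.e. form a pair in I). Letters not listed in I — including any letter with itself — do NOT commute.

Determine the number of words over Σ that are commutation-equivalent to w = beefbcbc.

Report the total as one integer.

0(b) covers ∅
1(e) covers ∅
2(e) covers 1:e
3(f) covers 2:e
4(b) covers 0:b
5(c) covers 2:e
6(b) covers 4:b
7(c) covers 5:c
floor of heap: 0:b, 1:e
completions by unplaced set U, small U first (add the entries for U minus each lowest piece of U):
  |U|=1: {3}:1  {6}:1  {7}:1
  |U|=2: {3,6}:2  {3,7}:2  {4,6}:1  {5,7}:1  {6,7}:2
  |U|=3: {0,4,6}:1  {3,4,6}:3  {3,5,7}:3  {3,6,7}:6  {4,6,7}:3  {5,6,7}:3
  |U|=4: {0,3,4,6}:4  {0,4,6,7}:4  {2,3,5,7}:3  {3,4,6,7}:12  {3,5,6,7}:12  {4,5,6,7}:6
  |U|=5: {0,3,4,6,7}:20  {0,4,5,6,7}:10  {1,2,3,5,7}:3  {2,3,5,6,7}:15  {3,4,5,6,7}:30
  |U|=6: {0,3,4,5,6,7}:60  {1,2,3,5,6,7}:18  {2,3,4,5,6,7}:45
  start at 0(b): 63
  start at 1(e): 105
sum over floor = 168

168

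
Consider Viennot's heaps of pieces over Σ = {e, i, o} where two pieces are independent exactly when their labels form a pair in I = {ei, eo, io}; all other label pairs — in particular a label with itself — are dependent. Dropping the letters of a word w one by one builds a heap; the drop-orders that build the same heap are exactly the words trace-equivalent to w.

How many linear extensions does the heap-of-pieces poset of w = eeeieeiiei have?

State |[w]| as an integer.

piece 0:e — minimal
piece 1:e rests on {0:e}
piece 2:e rests on {1:e}
piece 3:i — minimal
piece 4:e rests on {2:e}
piece 5:e rests on {4:e}
piece 6:i rests on {3:i}
piece 7:i rests on {6:i}
piece 8:e rests on {5:e}
piece 9:i rests on {7:i}
minimal pieces: {0:e, 3:i}
ways to finish when only these pieces remain (= sum over removing one remaining piece with nothing left below it):
  1 left: {8}→1  {9}→1
  2 left: {5,8}→1  {7,9}→1  {8,9}→2
  3 left: {4,5,8}→1  {5,8,9}→3  {6,7,9}→1  {7,8,9}→3
  4 left: {2,4,5,8}→1  {3,6,7,9}→1  {4,5,8,9}→4  {5,7,8,9}→6  {6,7,8,9}→4
  5 left: {1,2,4,5,8}→1  {2,4,5,8,9}→5  {3,6,7,8,9}→5  {4,5,7,8,9}→10  {5,6,7,8,9}→10
  6 left: {0,1,2,4,5,8}→1  {1,2,4,5,8,9}→6  {2,4,5,7,8,9}→15  {3,5,6,7,8,9}→15  {4,5,6,7,8,9}→20
  7 left: {0,1,2,4,5,8,9}→7  {1,2,4,5,7,8,9}→21  {2,4,5,6,7,8,9}→35  {3,4,5,6,7,8,9}→35
  8 left: {0,1,2,4,5,7,8,9}→28  {1,2,4,5,6,7,8,9}→56  {2,3,4,5,6,7,8,9}→70
  placing 0:e first → 126 extensions
  placing 3:i first → 84 extensions
total linear extensions = 210

210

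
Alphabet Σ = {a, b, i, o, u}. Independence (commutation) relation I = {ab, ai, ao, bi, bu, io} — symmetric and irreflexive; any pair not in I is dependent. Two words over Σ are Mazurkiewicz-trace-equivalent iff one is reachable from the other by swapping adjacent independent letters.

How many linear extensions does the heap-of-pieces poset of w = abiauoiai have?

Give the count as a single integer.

#0=a has no predecessor
#1=b has no predecessor
#2=i has no predecessor
#3=a depends on [0:a]
#4=u depends on [2:i, 3:a]
#5=o depends on [1:b, 4:u]
#6=i depends on [4:u]
#7=a depends on [4:u]
#8=i depends on [6:i]
sources: [0:a, 1:b, 2:i]
N(rest) = Σ N(rest − s) over sources s of rest; N(one piece) = 1:
  size 1 → [5]=1  [7]=1  [8]=1
  size 2 → [1,5]=1  [5,7]=2  [5,8]=2  [6,8]=1  [7,8]=2
  size 3 → [1,5,7]=3  [1,5,8]=3  [5,6,8]=3  [5,7,8]=6  [6,7,8]=3
  size 4 → [1,5,6,8]=6  [1,5,7,8]=12  [5,6,7,8]=12
  size 5 → [1,5,6,7,8]=30  [4,5,6,7,8]=12
  size 6 → [1,4,5,6,7,8]=42  [2,4,5,6,7,8]=12  [3,4,5,6,7,8]=12
  size 7 → [0,3,4,5,6,7,8]=12  [1,2,4,5,6,7,8]=54  [1,3,4,5,6,7,8]=54  [2,3,4,5,6,7,8]=24
  first=0(a) contributes 132
  first=1(b) contributes 36
  first=2(i) contributes 66
|[w]| = 234

234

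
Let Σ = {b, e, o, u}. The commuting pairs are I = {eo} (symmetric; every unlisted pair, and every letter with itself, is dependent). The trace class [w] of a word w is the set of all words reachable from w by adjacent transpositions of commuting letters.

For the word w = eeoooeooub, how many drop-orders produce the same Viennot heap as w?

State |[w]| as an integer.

#0=e has no predecessor
#1=e depends on [0:e]
#2=o has no predecessor
#3=o depends on [2:o]
#4=o depends on [3:o]
#5=e depends on [1:e]
#6=o depends on [4:o]
#7=o depends on [6:o]
#8=u depends on [5:e, 7:o]
#9=b depends on [8:u]
sources: [0:e, 2:o]
N(rest) = Σ N(rest − s) over sources s of rest; N(one piece) = 1:
  size 1 → [9]=1
  size 2 → [8,9]=1
  size 3 → [5,8,9]=1  [7,8,9]=1
  size 4 → [1,5,8,9]=1  [5,7,8,9]=2  [6,7,8,9]=1
  size 5 → [0,1,5,8,9]=1  [1,5,7,8,9]=3  [4,6,7,8,9]=1  [5,6,7,8,9]=3
  size 6 → [0,1,5,7,8,9]=4  [1,5,6,7,8,9]=6  [3,4,6,7,8,9]=1  [4,5,6,7,8,9]=4
  size 7 → [0,1,5,6,7,8,9]=10  [1,4,5,6,7,8,9]=10  [2,3,4,6,7,8,9]=1  [3,4,5,6,7,8,9]=5
  size 8 → [0,1,4,5,6,7,8,9]=20  [1,3,4,5,6,7,8,9]=15  [2,3,4,5,6,7,8,9]=6
  first=0(e) contributes 21
  first=2(o) contributes 35
|[w]| = 56

56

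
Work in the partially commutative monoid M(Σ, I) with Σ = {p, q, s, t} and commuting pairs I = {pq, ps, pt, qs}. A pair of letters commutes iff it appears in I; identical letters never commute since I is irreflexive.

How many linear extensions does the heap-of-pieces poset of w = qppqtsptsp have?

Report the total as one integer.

drop 0:q onto floor
drop 1:p onto floor
drop 2:p onto {1:p}
drop 3:q onto {0:q}
drop 4:t onto {3:q}
drop 5:s onto {4:t}
drop 6:p onto {2:p}
drop 7:t onto {5:s}
drop 8:s onto {7:t}
drop 9:p onto {6:p}
ground layer = {0:q, 1:p}
drop-orders for the pieces not yet dropped (sum over which currently-grounded one goes next):
  1 to go: {8} 1  {9} 1
  2 to go: {6,9} 1  {7,8} 1  {8,9} 2
  3 to go: {2,6,9} 1  {5,7,8} 1  {6,8,9} 3  {7,8,9} 3
  4 to go: {1,2,6,9} 1  {2,6,8,9} 4  {4,5,7,8} 1  {5,7,8,9} 4  {6,7,8,9} 6
  5 to go: {1,2,6,8,9} 5  {2,6,7,8,9} 10  {3,4,5,7,8} 1  {4,5,7,8,9} 5  {5,6,7,8,9} 10
  6 to go: {0,3,4,5,7,8} 1  {1,2,6,7,8,9} 15  {2,5,6,7,8,9} 20  {3,4,5,7,8,9} 6  {4,5,6,7,8,9} 15
  7 to go: {0,3,4,5,7,8,9} 7  {1,2,5,6,7,8,9} 35  {2,4,5,6,7,8,9} 35  {3,4,5,6,7,8,9} 21
  8 to go: {0,3,4,5,6,7,8,9} 28  {1,2,4,5,6,7,8,9} 70  {2,3,4,5,6,7,8,9} 56
  if 0:q drops first: 126 orders
  if 1:p drops first: 84 orders
heap linearizations: 210

210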